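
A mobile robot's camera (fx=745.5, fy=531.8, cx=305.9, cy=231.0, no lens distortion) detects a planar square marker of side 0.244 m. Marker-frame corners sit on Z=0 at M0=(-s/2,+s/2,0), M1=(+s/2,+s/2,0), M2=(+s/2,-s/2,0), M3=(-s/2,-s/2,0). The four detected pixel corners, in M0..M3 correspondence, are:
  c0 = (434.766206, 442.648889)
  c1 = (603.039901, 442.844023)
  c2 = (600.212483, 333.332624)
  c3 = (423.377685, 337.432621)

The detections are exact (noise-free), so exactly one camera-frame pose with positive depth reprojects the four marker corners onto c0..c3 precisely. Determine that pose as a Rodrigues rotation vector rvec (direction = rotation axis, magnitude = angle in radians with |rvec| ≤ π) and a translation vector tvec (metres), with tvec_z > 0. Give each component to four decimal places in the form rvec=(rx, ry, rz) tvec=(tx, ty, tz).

Intrinsics K: fx=745.5, fy=531.8, cx=305.9, cy=231.0
Marker side s = 0.244 m; corners in marker frame (Z=0):
  M0 = (-0.1220, +0.1220, 0)
  M1 = (+0.1220, +0.1220, 0)
  M2 = (+0.1220, -0.1220, 0)
  M3 = (-0.1220, -0.1220, 0)
Detected image corners:
  c0 = (434.766206, 442.648889) px
  c1 = (603.039901, 442.844023) px
  c2 = (600.212483, 333.332624) px
  c3 = (423.377685, 337.432621) px
Planar DLT: solve 8×8 A·h = b for H (H[2,2]=1):
  H  [+624.21283 +137.66230 +513.75450]
  H  [-70.08068 +521.52106 +390.45850]
  H  [-0.16014 +0.20993 +1.00000]
B = K⁻¹H; ‖b₁‖=0.919215, ‖b₂‖=0.919215; λ = 2/(‖b₁‖+‖b₂‖) = 1.087885, sign → tz>0 ⇒ λ=+1.087885
r₁ = λ·B[:,0] = (+0.98238,-0.06769,-0.17421); r₂ = λ·B[:,1] = (+0.10717,+0.96765,+0.22838)
r₃ = r₁×r₂ = (+0.15312,-0.24303,+0.95786); SVD([r₁ r₂ r₃]) → R = UVᵀ:
  R  [+0.98238 +0.10717 +0.15312]
  R  [-0.06769 +0.96765 -0.24303]
  R  [-0.17421 +0.22838 +0.95786]
t = (+0.30332, +0.32620, +1.08789) m
tr R = 2.907891; θ = arccos((tr R − 1)/2) = 0.304672 rad = 17.456°
axis k = ((R−Rᵀ)₃₂, (R−Rᵀ)₁₃, (R−Rᵀ)₂₁) / (2 sinθ) = (+0.785739, +0.545589, -0.291457)
rvec = θ·k = (+0.239392, +0.166225, -0.088799)

rvec=(0.2394, 0.1662, -0.0888) tvec=(0.3033, 0.3262, 1.0879)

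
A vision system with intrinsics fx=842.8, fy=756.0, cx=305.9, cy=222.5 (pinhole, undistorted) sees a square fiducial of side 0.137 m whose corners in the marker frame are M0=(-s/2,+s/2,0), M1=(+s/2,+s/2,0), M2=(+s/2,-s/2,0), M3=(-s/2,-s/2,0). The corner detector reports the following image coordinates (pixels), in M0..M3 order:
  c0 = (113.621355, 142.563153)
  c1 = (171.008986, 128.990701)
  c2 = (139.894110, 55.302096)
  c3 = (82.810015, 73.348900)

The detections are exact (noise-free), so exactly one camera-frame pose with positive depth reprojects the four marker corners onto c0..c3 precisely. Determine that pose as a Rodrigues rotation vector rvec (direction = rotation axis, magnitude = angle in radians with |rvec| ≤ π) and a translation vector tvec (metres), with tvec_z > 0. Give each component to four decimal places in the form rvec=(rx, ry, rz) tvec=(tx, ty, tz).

rvec=(0.3547, 0.5856, -0.2374) tvec=(-0.2953, -0.2231, 1.3850)

Intrinsics K: fx=842.8, fy=756.0, cx=305.9, cy=222.5
Marker side s = 0.137 m; corners in marker frame (Z=0):
  M0 = (-0.0685, +0.0685, 0)
  M1 = (+0.0685, +0.0685, 0)
  M2 = (+0.0685, -0.0685, 0)
  M3 = (-0.0685, -0.0685, 0)
Detected image corners:
  c0 = (113.621355, 142.563153) px
  c1 = (171.008986, 128.990701) px
  c2 = (139.894110, 55.302096) px
  c3 = (82.810015, 73.348900) px
Planar DLT: solve 8×8 A·h = b for H (H[2,2]=1):
  H  [+365.04751 +249.60138 +126.21590]
  H  [-156.79896 +539.71427 +100.73223]
  H  [-0.41587 +0.18627 +1.00000]
B = K⁻¹H; ‖b₁‖=0.722030, ‖b₂‖=0.722030; λ = 2/(‖b₁‖+‖b₂‖) = 1.384985, sign → tz>0 ⇒ λ=+1.384985
r₁ = λ·B[:,0] = (+0.80894,-0.11774,-0.57598); r₂ = λ·B[:,1] = (+0.31654,+0.91283,+0.25798)
r₃ = r₁×r₂ = (+0.49539,-0.39101,+0.77569); SVD([r₁ r₂ r₃]) → R = UVᵀ:
  R  [+0.80894 +0.31654 +0.49539]
  R  [-0.11774 +0.91283 -0.39101]
  R  [-0.57598 +0.25798 +0.77569]
t = (-0.29528, -0.22308, +1.38498) m
tr R = 2.497461; θ = arccos((tr R − 1)/2) = 0.724652 rad = 41.519°
axis k = ((R−Rᵀ)₃₂, (R−Rᵀ)₁₃, (R−Rᵀ)₂₁) / (2 sinθ) = (+0.489522, +0.808125, -0.327570)
rvec = θ·k = (+0.354733, +0.585609, -0.237374)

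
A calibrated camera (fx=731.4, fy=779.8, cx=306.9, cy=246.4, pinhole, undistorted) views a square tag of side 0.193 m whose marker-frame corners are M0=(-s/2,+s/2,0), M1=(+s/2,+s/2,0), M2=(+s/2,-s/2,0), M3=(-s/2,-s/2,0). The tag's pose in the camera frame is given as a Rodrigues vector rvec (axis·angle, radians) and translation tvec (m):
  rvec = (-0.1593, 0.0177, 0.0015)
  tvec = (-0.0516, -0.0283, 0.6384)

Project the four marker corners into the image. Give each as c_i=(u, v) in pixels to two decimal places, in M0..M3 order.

c0=(133.22, 329.98) c1=(359.40, 330.46) c2=(357.57, 98.61) c3=(141.96, 99.36)

Intrinsics K: fx=731.4, fy=779.8, cx=306.9, cy=246.4
Marker side s = 0.193 m; corners in marker frame (Z=0):
  M0 = (-0.0965, +0.0965, 0)
  M1 = (+0.0965, +0.0965, 0)
  M2 = (+0.0965, -0.0965, 0)
  M3 = (-0.0965, -0.0965, 0)
rvec = (-0.1593, 0.0177, 0.0015), |rvec| = θ = 0.16029 rad = 9.184°
Rodrigues: sinθ=0.15960, 1−cosθ=0.01282; R = I + sinθ·[k]× + (1−cosθ)·[k]×²:
    [+0.99984 -0.00290 +0.01751]
    [+0.00009 +0.98734 +0.15863]
    [-0.01774 -0.15861 +0.98718]
t = (-0.0516, -0.0283, 0.6384) m
M0: Pc = R·M0+t = (-0.14836, +0.06697, +0.62481); u = 731.4·(-0.14836)/0.62481 + 306.9 = 133.2240, v = 779.8·(+0.06697)/0.62481 + 246.4 = 329.9826
M1: Pc = R·M1+t = (+0.04460, +0.06699, +0.62138); u = 731.4·(+0.04460)/0.62138 + 306.9 = 359.4024, v = 779.8·(+0.06699)/0.62138 + 246.4 = 330.4643
M2: Pc = R·M2+t = (+0.04516, -0.12357, +0.65199); u = 731.4·(+0.04516)/0.65199 + 306.9 = 357.5653, v = 779.8·(-0.12357)/0.65199 + 246.4 = 98.6076
M3: Pc = R·M3+t = (-0.14780, -0.12359, +0.65542); u = 731.4·(-0.14780)/0.65542 + 306.9 = 141.9601, v = 779.8·(-0.12359)/0.65542 + 246.4 = 99.3598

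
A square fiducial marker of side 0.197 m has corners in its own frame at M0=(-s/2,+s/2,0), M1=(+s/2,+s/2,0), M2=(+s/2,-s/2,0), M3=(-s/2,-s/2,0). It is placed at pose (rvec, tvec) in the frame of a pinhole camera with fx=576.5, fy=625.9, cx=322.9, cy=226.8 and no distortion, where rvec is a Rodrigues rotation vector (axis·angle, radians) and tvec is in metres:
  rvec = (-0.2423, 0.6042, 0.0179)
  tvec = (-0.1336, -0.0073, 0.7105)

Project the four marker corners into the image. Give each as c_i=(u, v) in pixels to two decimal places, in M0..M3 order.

Intrinsics K: fx=576.5, fy=625.9, cx=322.9, cy=226.8
Marker side s = 0.197 m; corners in marker frame (Z=0):
  M0 = (-0.0985, +0.0985, 0)
  M1 = (+0.0985, +0.0985, 0)
  M2 = (+0.0985, -0.0985, 0)
  M3 = (-0.0985, -0.0985, 0)
rvec = (-0.2423, 0.6042, 0.0179), |rvec| = θ = 0.65122 rad = 37.312°
Rodrigues: sinθ=0.60616, 1−cosθ=0.20466; R = I + sinθ·[k]× + (1−cosθ)·[k]×²:
    [+0.82368 -0.08731 +0.56030]
    [-0.05399 +0.97151 +0.23075]
    [-0.56448 -0.22031 +0.79550]
t = (-0.1336, -0.0073, 0.7105) m
M0: Pc = R·M0+t = (-0.22333, +0.09371, +0.74440); u = 576.5·(-0.22333)/0.74440 + 322.9 = 149.9408, v = 625.9·(+0.09371)/0.74440 + 226.8 = 305.5939
M1: Pc = R·M1+t = (-0.06107, +0.08308, +0.63320); u = 576.5·(-0.06107)/0.63320 + 322.9 = 267.3003, v = 625.9·(+0.08308)/0.63320 + 226.8 = 308.9190
M2: Pc = R·M2+t = (-0.04387, -0.10831, +0.67660); u = 576.5·(-0.04387)/0.67660 + 322.9 = 285.5222, v = 625.9·(-0.10831)/0.67660 + 226.8 = 126.6043
M3: Pc = R·M3+t = (-0.20613, -0.09768, +0.78780); u = 576.5·(-0.20613)/0.78780 + 322.9 = 172.0561, v = 625.9·(-0.09768)/0.78780 + 226.8 = 149.1973

c0=(149.94, 305.59) c1=(267.30, 308.92) c2=(285.52, 126.60) c3=(172.06, 149.20)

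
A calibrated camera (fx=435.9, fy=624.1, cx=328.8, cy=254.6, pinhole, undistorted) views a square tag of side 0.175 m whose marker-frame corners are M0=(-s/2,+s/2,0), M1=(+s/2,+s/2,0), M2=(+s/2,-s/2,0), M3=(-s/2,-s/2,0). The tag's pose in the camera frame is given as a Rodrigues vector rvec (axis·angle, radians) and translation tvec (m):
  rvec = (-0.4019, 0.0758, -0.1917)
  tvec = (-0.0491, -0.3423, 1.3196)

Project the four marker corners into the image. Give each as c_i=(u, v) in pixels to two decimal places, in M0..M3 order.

c0=(288.23, 135.50) c1=(346.30, 117.87) c2=(335.79, 51.92) c3=(280.73, 68.95)

Intrinsics K: fx=435.9, fy=624.1, cx=328.8, cy=254.6
Marker side s = 0.175 m; corners in marker frame (Z=0):
  M0 = (-0.0875, +0.0875, 0)
  M1 = (+0.0875, +0.0875, 0)
  M2 = (+0.0875, -0.0875, 0)
  M3 = (-0.0875, -0.0875, 0)
rvec = (-0.4019, 0.0758, -0.1917), |rvec| = θ = 0.45168 rad = 25.880°
Rodrigues: sinθ=0.43648, 1−cosθ=0.10029; R = I + sinθ·[k]× + (1−cosθ)·[k]×²:
    [+0.97911 +0.17027 +0.11112]
    [-0.20022 +0.90254 +0.38123]
    [-0.03538 -0.39552 +0.91778]
t = (-0.0491, -0.3423, 1.3196) m
M0: Pc = R·M0+t = (-0.11987, -0.24581, +1.28809); u = 435.9·(-0.11987)/1.28809 + 328.8 = 288.2338, v = 624.1·(-0.24581)/1.28809 + 254.6 = 135.5017
M1: Pc = R·M1+t = (+0.05147, -0.28085, +1.28190); u = 435.9·(+0.05147)/1.28190 + 328.8 = 346.3024, v = 624.1·(-0.28085)/1.28190 + 254.6 = 117.8676
M2: Pc = R·M2+t = (+0.02167, -0.43879, +1.35111); u = 435.9·(+0.02167)/1.35111 + 328.8 = 335.7923, v = 624.1·(-0.43879)/1.35111 + 254.6 = 51.9153
M3: Pc = R·M3+t = (-0.14967, -0.40375, +1.35730); u = 435.9·(-0.14967)/1.35730 + 328.8 = 280.7329, v = 624.1·(-0.40375)/1.35730 + 254.6 = 68.9510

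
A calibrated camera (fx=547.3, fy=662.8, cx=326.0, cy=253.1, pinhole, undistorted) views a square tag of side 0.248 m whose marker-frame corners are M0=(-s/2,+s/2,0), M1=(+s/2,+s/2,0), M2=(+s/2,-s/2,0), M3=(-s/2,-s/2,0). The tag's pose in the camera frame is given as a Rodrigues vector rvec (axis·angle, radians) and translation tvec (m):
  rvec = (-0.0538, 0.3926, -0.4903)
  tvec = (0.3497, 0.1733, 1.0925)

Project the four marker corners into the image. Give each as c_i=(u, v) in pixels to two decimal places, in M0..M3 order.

Intrinsics K: fx=547.3, fy=662.8, cx=326.0, cy=253.1
Marker side s = 0.248 m; corners in marker frame (Z=0):
  M0 = (-0.1240, +0.1240, 0)
  M1 = (+0.1240, +0.1240, 0)
  M2 = (+0.1240, -0.1240, 0)
  M3 = (-0.1240, -0.1240, 0)
rvec = (-0.0538, 0.3926, -0.4903), |rvec| = θ = 0.63042 rad = 36.120°
Rodrigues: sinθ=0.58948, 1−cosθ=0.19222; R = I + sinθ·[k]× + (1−cosθ)·[k]×²:
    [+0.80918 +0.44825 +0.37987]
    [-0.46868 +0.88233 -0.04279]
    [-0.35435 -0.14341 +0.92405]
t = (0.3497, 0.1733, 1.0925) m
M0: Pc = R·M0+t = (+0.30494, +0.34083, +1.11866); u = 547.3·(+0.30494)/1.11866 + 326.0 = 475.1931, v = 662.8·(+0.34083)/1.11866 + 253.1 = 455.0377
M1: Pc = R·M1+t = (+0.50562, +0.22459, +1.03078); u = 547.3·(+0.50562)/1.03078 + 326.0 = 594.4637, v = 662.8·(+0.22459)/1.03078 + 253.1 = 397.5153
M2: Pc = R·M2+t = (+0.39446, +0.00577, +1.06634); u = 547.3·(+0.39446)/1.06634 + 326.0 = 528.4543, v = 662.8·(+0.00577)/1.06634 + 253.1 = 256.6894
M3: Pc = R·M3+t = (+0.19378, +0.12201, +1.15422); u = 547.3·(+0.19378)/1.15422 + 326.0 = 417.8845, v = 662.8·(+0.12201)/1.15422 + 253.1 = 323.1613

c0=(475.19, 455.04) c1=(594.46, 397.52) c2=(528.45, 256.69) c3=(417.88, 323.16)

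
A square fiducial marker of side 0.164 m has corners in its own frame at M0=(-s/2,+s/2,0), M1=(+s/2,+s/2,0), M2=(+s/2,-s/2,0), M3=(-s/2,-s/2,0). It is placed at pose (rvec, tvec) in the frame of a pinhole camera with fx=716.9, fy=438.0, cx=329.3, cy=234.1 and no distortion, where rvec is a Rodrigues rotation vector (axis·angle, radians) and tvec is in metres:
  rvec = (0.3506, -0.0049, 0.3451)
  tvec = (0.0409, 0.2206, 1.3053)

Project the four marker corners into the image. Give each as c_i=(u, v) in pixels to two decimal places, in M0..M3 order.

Intrinsics K: fx=716.9, fy=438.0, cx=329.3, cy=234.1
Marker side s = 0.164 m; corners in marker frame (Z=0):
  M0 = (-0.0820, +0.0820, 0)
  M1 = (+0.0820, +0.0820, 0)
  M2 = (+0.0820, -0.0820, 0)
  M3 = (-0.0820, -0.0820, 0)
rvec = (0.3506, -0.0049, 0.3451), |rvec| = θ = 0.49197 rad = 28.188°
Rodrigues: sinθ=0.47237, 1−cosθ=0.11860; R = I + sinθ·[k]× + (1−cosθ)·[k]×²:
    [+0.94163 -0.33219 +0.05458]
    [+0.33050 +0.88141 -0.33746]
    [+0.06399 +0.33580 +0.93976]
t = (0.0409, 0.2206, 1.3053) m
M0: Pc = R·M0+t = (-0.06355, +0.26577, +1.32759); u = 716.9·(-0.06355)/1.32759 + 329.3 = 294.9811, v = 438.0·(+0.26577)/1.32759 + 234.1 = 321.7848
M1: Pc = R·M1+t = (+0.09087, +0.31998, +1.33808); u = 716.9·(+0.09087)/1.33808 + 329.3 = 377.9875, v = 438.0·(+0.31998)/1.33808 + 234.1 = 338.8395
M2: Pc = R·M2+t = (+0.14535, +0.17543, +1.28301); u = 716.9·(+0.14535)/1.28301 + 329.3 = 410.5181, v = 438.0·(+0.17543)/1.28301 + 234.1 = 293.9875
M3: Pc = R·M3+t = (-0.00907, +0.12122, +1.27252); u = 716.9·(-0.00907)/1.27252 + 329.3 = 324.1877, v = 438.0·(+0.12122)/1.27252 + 234.1 = 275.8248

c0=(294.98, 321.78) c1=(377.99, 338.84) c2=(410.52, 293.99) c3=(324.19, 275.82)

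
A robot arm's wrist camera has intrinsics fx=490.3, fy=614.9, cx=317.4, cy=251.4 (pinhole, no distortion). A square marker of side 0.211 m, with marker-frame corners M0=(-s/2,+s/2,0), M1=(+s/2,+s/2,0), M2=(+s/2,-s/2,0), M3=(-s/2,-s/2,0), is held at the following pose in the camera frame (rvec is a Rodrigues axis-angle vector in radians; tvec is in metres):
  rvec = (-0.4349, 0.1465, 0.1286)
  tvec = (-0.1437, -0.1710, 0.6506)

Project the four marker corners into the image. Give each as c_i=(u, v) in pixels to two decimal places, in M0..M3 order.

c0=(110.68, 166.91) c1=(270.40, 182.17) c2=(300.13, 18.46) c3=(158.32, 13.22)

Intrinsics K: fx=490.3, fy=614.9, cx=317.4, cy=251.4
Marker side s = 0.211 m; corners in marker frame (Z=0):
  M0 = (-0.1055, +0.1055, 0)
  M1 = (+0.1055, +0.1055, 0)
  M2 = (+0.1055, -0.1055, 0)
  M3 = (-0.1055, -0.1055, 0)
rvec = (-0.4349, 0.1465, 0.1286), |rvec| = θ = 0.47659 rad = 27.307°
Rodrigues: sinθ=0.45875, 1−cosθ=0.11144; R = I + sinθ·[k]× + (1−cosθ)·[k]×²:
    [+0.98136 -0.15504 +0.11358]
    [+0.09253 +0.89909 +0.42787]
    [-0.16846 -0.40938 +0.89668]
t = (-0.1437, -0.1710, 0.6506) m
M0: Pc = R·M0+t = (-0.26359, -0.08591, +0.62518); u = 490.3·(-0.26359)/0.62518 + 317.4 = 110.6790, v = 614.9·(-0.08591)/0.62518 + 251.4 = 166.9056
M1: Pc = R·M1+t = (-0.05652, -0.06638, +0.58964); u = 490.3·(-0.05652)/0.58964 + 317.4 = 270.3987, v = 614.9·(-0.06638)/0.58964 + 251.4 = 182.1721
M2: Pc = R·M2+t = (-0.02381, -0.25609, +0.67602); u = 490.3·(-0.02381)/0.67602 + 317.4 = 300.1314, v = 614.9·(-0.25609)/0.67602 + 251.4 = 18.4602
M3: Pc = R·M3+t = (-0.23088, -0.27562, +0.71156); u = 490.3·(-0.23088)/0.71156 + 317.4 = 158.3154, v = 614.9·(-0.27562)/0.71156 + 251.4 = 13.2247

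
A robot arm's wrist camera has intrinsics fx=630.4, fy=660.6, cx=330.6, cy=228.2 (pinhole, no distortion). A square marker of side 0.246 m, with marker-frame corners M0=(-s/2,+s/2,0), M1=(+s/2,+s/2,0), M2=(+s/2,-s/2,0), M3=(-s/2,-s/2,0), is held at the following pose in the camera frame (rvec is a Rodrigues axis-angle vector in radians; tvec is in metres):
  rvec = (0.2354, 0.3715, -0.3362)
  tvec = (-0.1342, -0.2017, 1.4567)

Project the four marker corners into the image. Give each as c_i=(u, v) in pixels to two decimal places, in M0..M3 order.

Intrinsics K: fx=630.4, fy=660.6, cx=330.6, cy=228.2
Marker side s = 0.246 m; corners in marker frame (Z=0):
  M0 = (-0.1230, +0.1230, 0)
  M1 = (+0.1230, +0.1230, 0)
  M2 = (+0.1230, -0.1230, 0)
  M3 = (-0.1230, -0.1230, 0)
rvec = (0.2354, 0.3715, -0.3362), |rvec| = θ = 0.55358 rad = 31.718°
Rodrigues: sinθ=0.52574, 1−cosθ=0.14935; R = I + sinθ·[k]× + (1−cosθ)·[k]×²:
    [+0.87765 +0.36191 +0.31424]
    [-0.27667 +0.91791 -0.28443]
    [-0.39138 +0.16269 +0.90573]
t = (-0.1342, -0.2017, 1.4567) m
M0: Pc = R·M0+t = (-0.19764, -0.05477, +1.52485); u = 630.4·(-0.19764)/1.52485 + 330.6 = 248.8937, v = 660.6·(-0.05477)/1.52485 + 228.2 = 204.4737
M1: Pc = R·M1+t = (+0.01827, -0.12283, +1.42857); u = 630.4·(+0.01827)/1.42857 + 330.6 = 338.6604, v = 660.6·(-0.12283)/1.42857 + 228.2 = 171.4020
M2: Pc = R·M2+t = (-0.07076, -0.34863, +1.38855); u = 630.4·(-0.07076)/1.38855 + 330.6 = 298.4733, v = 660.6·(-0.34863)/1.38855 + 228.2 = 62.3384
M3: Pc = R·M3+t = (-0.28667, -0.28057, +1.48483); u = 630.4·(-0.28667)/1.48483 + 330.6 = 208.8929, v = 660.6·(-0.28057)/1.48483 + 228.2 = 103.3735

c0=(248.89, 204.47) c1=(338.66, 171.40) c2=(298.47, 62.34) c3=(208.89, 103.37)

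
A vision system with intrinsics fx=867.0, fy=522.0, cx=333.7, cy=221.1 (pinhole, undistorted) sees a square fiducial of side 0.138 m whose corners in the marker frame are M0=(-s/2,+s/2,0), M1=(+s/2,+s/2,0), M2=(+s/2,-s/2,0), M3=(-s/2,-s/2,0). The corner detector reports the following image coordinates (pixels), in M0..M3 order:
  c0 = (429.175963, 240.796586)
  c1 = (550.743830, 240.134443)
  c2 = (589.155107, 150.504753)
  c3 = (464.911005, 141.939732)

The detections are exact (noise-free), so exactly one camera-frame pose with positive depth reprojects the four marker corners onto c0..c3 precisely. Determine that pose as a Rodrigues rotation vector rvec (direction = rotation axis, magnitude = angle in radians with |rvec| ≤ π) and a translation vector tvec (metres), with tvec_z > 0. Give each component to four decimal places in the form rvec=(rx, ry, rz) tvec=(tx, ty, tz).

Intrinsics K: fx=867.0, fy=522.0, cx=333.7, cy=221.1
Marker side s = 0.138 m; corners in marker frame (Z=0):
  M0 = (-0.0690, +0.0690, 0)
  M1 = (+0.0690, +0.0690, 0)
  M2 = (+0.0690, -0.0690, 0)
  M3 = (-0.0690, -0.0690, 0)
Detected image corners:
  c0 = (429.175963, 240.796586) px
  c1 = (550.743830, 240.134443) px
  c2 = (589.155107, 150.504753) px
  c3 = (464.911005, 141.939732) px
Planar DLT: solve 8×8 A·h = b for H (H[2,2]=1):
  H  [+1243.31665 -82.41616 +510.96998]
  H  [+161.98355 +752.30729 +194.63225]
  H  [+0.69408 +0.36715 +1.00000]
B = K⁻¹H; ‖b₁‖=1.357818, ‖b₂‖=1.357818; λ = 2/(‖b₁‖+‖b₂‖) = 0.736476, sign → tz>0 ⇒ λ=+0.736476
r₁ = λ·B[:,0] = (+0.85939,+0.01202,+0.51118); r₂ = λ·B[:,1] = (-0.17408,+0.94688,+0.27040)
r₃ = r₁×r₂ = (-0.48077,-0.32136,+0.81583); SVD([r₁ r₂ r₃]) → R = UVᵀ:
  R  [+0.85939 -0.17408 -0.48077]
  R  [+0.01202 +0.94688 -0.32136]
  R  [+0.51118 +0.27040 +0.81583]
t = (+0.15058, -0.03734, +0.73648) m
tr R = 2.622106; θ = arccos((tr R − 1)/2) = 0.624847 rad = 35.801°
axis k = ((R−Rᵀ)₃₂, (R−Rᵀ)₁₃, (R−Rᵀ)₂₁) / (2 sinθ) = (+0.505801, -0.847857, +0.159071)
rvec = θ·k = (+0.316048, -0.529781, +0.099395)

rvec=(0.3160, -0.5298, 0.0994) tvec=(0.1506, -0.0373, 0.7365)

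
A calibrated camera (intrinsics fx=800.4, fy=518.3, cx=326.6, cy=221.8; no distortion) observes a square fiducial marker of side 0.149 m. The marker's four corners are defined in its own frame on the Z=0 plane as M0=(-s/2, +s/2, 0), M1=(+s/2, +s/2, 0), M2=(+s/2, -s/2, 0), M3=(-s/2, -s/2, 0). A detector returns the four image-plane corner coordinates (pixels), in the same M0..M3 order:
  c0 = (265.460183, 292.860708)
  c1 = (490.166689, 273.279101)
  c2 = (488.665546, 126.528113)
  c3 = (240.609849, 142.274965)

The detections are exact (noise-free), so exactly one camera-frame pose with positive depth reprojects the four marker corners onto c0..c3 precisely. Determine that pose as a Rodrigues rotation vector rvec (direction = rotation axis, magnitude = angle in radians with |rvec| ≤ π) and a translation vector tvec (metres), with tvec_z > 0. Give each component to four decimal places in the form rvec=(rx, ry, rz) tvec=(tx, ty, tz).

rvec=(0.3214, -0.1423, -0.0964) tvec=(0.0291, -0.0092, 0.4949)

Intrinsics K: fx=800.4, fy=518.3, cx=326.6, cy=221.8
Marker side s = 0.149 m; corners in marker frame (Z=0):
  M0 = (-0.0745, +0.0745, 0)
  M1 = (+0.0745, +0.0745, 0)
  M2 = (+0.0745, -0.0745, 0)
  M3 = (-0.0745, -0.0745, 0)
Detected image corners:
  c0 = (265.460183, 292.860708) px
  c1 = (490.166689, 273.279101) px
  c2 = (488.665546, 126.528113) px
  c3 = (240.609849, 142.274965) px
Planar DLT: solve 8×8 A·h = b for H (H[2,2]=1):
  H  [+1675.55188 +327.88899 +373.74737]
  H  [-66.94318 +1133.00187 +212.16512]
  H  [+0.25022 +0.64899 +1.00000]
B = K⁻¹H; ‖b₁‖=2.020806, ‖b₂‖=2.020806; λ = 2/(‖b₁‖+‖b₂‖) = 0.494852, sign → tz>0 ⇒ λ=+0.494852
r₁ = λ·B[:,0] = (+0.98539,-0.11690,+0.12382); r₂ = λ·B[:,1] = (+0.07167,+0.94431,+0.32115)
r₃ = r₁×r₂ = (-0.15447,-0.30759,+0.93890); SVD([r₁ r₂ r₃]) → R = UVᵀ:
  R  [+0.98539 +0.07167 -0.15447]
  R  [-0.11690 +0.94431 -0.30759]
  R  [+0.12382 +0.32115 +0.93890]
t = (+0.02915, -0.00920, +0.49485) m
tr R = 2.868602; θ = arccos((tr R − 1)/2) = 0.364504 rad = 20.885°
axis k = ((R−Rᵀ)₃₂, (R−Rᵀ)₁₃, (R−Rᵀ)₂₁) / (2 sinθ) = (+0.881863, -0.390334, -0.264495)
rvec = θ·k = (+0.321442, -0.142278, -0.096409)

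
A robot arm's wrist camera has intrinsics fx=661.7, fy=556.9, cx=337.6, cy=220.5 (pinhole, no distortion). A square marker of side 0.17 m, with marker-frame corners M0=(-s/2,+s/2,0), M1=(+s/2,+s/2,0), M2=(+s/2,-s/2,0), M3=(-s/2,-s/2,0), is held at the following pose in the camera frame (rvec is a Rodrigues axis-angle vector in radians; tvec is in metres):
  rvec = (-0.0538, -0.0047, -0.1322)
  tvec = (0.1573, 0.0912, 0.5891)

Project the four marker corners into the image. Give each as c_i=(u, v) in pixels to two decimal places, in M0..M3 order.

Intrinsics K: fx=661.7, fy=556.9, cx=337.6, cy=220.5
Marker side s = 0.17 m; corners in marker frame (Z=0):
  M0 = (-0.0850, +0.0850, 0)
  M1 = (+0.0850, +0.0850, 0)
  M2 = (+0.0850, -0.0850, 0)
  M3 = (-0.0850, -0.0850, 0)
rvec = (-0.0538, -0.0047, -0.1322), |rvec| = θ = 0.14281 rad = 8.182°
Rodrigues: sinθ=0.14232, 1−cosθ=0.01018; R = I + sinθ·[k]× + (1−cosθ)·[k]×²:
    [+0.99127 +0.13188 -0.00113]
    [-0.13162 +0.98983 +0.05393]
    [+0.00823 -0.05331 +0.99854]
t = (0.1573, 0.0912, 0.5891) m
M0: Pc = R·M0+t = (+0.08425, +0.18652, +0.58387); u = 661.7·(+0.08425)/0.58387 + 337.6 = 433.0830, v = 556.9·(+0.18652)/0.58387 + 220.5 = 398.4082
M1: Pc = R·M1+t = (+0.25277, +0.16415, +0.58527); u = 661.7·(+0.25277)/0.58527 + 337.6 = 623.3764, v = 556.9·(+0.16415)/0.58527 + 220.5 = 376.6911
M2: Pc = R·M2+t = (+0.23035, -0.00412, +0.59433); u = 661.7·(+0.23035)/0.59433 + 337.6 = 594.0585, v = 556.9·(-0.00412)/0.59433 + 220.5 = 216.6359
M3: Pc = R·M3+t = (+0.06183, +0.01825, +0.59293); u = 661.7·(+0.06183)/0.59293 + 337.6 = 406.6043, v = 556.9·(+0.01825)/0.59293 + 220.5 = 237.6433

c0=(433.08, 398.41) c1=(623.38, 376.69) c2=(594.06, 216.64) c3=(406.60, 237.64)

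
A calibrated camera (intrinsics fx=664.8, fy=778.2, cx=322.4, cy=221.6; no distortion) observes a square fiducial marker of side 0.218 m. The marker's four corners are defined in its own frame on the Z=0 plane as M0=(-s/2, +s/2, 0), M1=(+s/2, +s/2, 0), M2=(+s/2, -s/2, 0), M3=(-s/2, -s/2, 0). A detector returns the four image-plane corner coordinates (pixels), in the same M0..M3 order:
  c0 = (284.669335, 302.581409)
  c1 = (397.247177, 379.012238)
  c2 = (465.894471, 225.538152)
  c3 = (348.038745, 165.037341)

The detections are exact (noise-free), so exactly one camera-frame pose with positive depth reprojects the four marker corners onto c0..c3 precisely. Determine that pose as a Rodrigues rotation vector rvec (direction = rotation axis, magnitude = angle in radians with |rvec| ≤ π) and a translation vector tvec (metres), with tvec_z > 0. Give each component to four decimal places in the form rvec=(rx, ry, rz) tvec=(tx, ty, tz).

rvec=(-0.1867, 0.4850, 0.4674) tvec=(0.0757, 0.0586, 1.0314)

Intrinsics K: fx=664.8, fy=778.2, cx=322.4, cy=221.6
Marker side s = 0.218 m; corners in marker frame (Z=0):
  M0 = (-0.1090, +0.1090, 0)
  M1 = (+0.1090, +0.1090, 0)
  M2 = (+0.1090, -0.1090, 0)
  M3 = (-0.1090, -0.1090, 0)
Detected image corners:
  c0 = (284.669335, 302.581409) px
  c1 = (397.247177, 379.012238) px
  c2 = (465.894471, 225.538152) px
  c3 = (348.038745, 165.037341) px
Planar DLT: solve 8×8 A·h = b for H (H[2,2]=1):
  H  [+351.54933 -325.01745 +371.20938]
  H  [+186.91819 +649.20823 +265.79111]
  H  [-0.47344 -0.06111 +1.00000]
B = K⁻¹H; ‖b₁‖=0.969511, ‖b₂‖=0.969511; λ = 2/(‖b₁‖+‖b₂‖) = 1.031447, sign → tz>0 ⇒ λ=+1.031447
r₁ = λ·B[:,0] = (+0.78225,+0.38680,-0.48833); r₂ = λ·B[:,1] = (-0.47370,+0.87843,-0.06303)
r₃ = r₁×r₂ = (+0.40458,+0.28063,+0.87038); SVD([r₁ r₂ r₃]) → R = UVᵀ:
  R  [+0.78225 -0.47370 +0.40458]
  R  [+0.38680 +0.87843 +0.28063]
  R  [-0.48833 -0.06303 +0.87038]
t = (+0.07573, +0.05857, +1.03145) m
tr R = 2.531060; θ = arccos((tr R − 1)/2) = 0.698932 rad = 40.046°
axis k = ((R−Rᵀ)₃₂, (R−Rᵀ)₁₃, (R−Rᵀ)₂₁) / (2 sinθ) = (-0.267061, +0.693898, +0.668718)
rvec = θ·k = (-0.186658, +0.484988, +0.467388)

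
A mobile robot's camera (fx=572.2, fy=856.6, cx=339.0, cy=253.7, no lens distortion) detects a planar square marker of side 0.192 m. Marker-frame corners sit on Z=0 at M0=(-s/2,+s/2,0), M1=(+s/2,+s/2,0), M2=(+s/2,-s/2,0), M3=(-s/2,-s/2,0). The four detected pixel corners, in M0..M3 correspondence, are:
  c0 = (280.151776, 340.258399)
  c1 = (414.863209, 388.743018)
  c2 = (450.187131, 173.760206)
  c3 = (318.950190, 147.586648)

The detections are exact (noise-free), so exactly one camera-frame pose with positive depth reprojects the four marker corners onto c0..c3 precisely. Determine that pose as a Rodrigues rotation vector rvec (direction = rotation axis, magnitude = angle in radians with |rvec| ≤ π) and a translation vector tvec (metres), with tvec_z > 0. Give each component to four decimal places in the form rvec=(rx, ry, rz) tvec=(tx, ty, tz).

Intrinsics K: fx=572.2, fy=856.6, cx=339.0, cy=253.7
Marker side s = 0.192 m; corners in marker frame (Z=0):
  M0 = (-0.0960, +0.0960, 0)
  M1 = (+0.0960, +0.0960, 0)
  M2 = (+0.0960, -0.0960, 0)
  M3 = (-0.0960, -0.0960, 0)
Detected image corners:
  c0 = (280.151776, 340.258399) px
  c1 = (414.863209, 388.743018) px
  c2 = (450.187131, 173.760206) px
  c3 = (318.950190, 147.586648) px
Planar DLT: solve 8×8 A·h = b for H (H[2,2]=1):
  H  [+502.46339 -296.20886 +363.22656]
  H  [+56.65100 +985.01013 +258.91178]
  H  [-0.51871 -0.28066 +1.00000]
B = K⁻¹H; ‖b₁‖=1.312481, ‖b₂‖=1.312481; λ = 2/(‖b₁‖+‖b₂‖) = 0.761916, sign → tz>0 ⇒ λ=+0.761916
r₁ = λ·B[:,0] = (+0.90320,+0.16744,-0.39521); r₂ = λ·B[:,1] = (-0.26773,+0.93946,-0.21384)
r₃ = r₁×r₂ = (+0.33548,+0.29895,+0.89335); SVD([r₁ r₂ r₃]) → R = UVᵀ:
  R  [+0.90320 -0.26773 +0.33548]
  R  [+0.16744 +0.93946 +0.29895]
  R  [-0.39521 -0.21384 +0.89335]
t = (+0.03226, +0.00464, +0.76192) m
tr R = 2.736020; θ = arccos((tr R − 1)/2) = 0.519616 rad = 29.772°
axis k = ((R−Rᵀ)₃₂, (R−Rᵀ)₁₃, (R−Rᵀ)₂₁) / (2 sinθ) = (-0.516352, +0.735775, +0.438196)
rvec = θ·k = (-0.268305, +0.382321, +0.227694)

rvec=(-0.2683, 0.3823, 0.2277) tvec=(0.0323, 0.0046, 0.7619)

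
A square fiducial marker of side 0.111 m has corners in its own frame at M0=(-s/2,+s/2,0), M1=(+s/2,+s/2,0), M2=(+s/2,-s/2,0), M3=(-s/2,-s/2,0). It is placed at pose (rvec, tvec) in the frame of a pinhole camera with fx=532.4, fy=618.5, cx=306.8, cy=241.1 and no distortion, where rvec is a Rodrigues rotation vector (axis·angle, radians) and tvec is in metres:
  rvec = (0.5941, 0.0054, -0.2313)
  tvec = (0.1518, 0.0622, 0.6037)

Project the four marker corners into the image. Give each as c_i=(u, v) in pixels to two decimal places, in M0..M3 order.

Intrinsics K: fx=532.4, fy=618.5, cx=306.8, cy=241.1
Marker side s = 0.111 m; corners in marker frame (Z=0):
  M0 = (-0.0555, +0.0555, 0)
  M1 = (+0.0555, +0.0555, 0)
  M2 = (+0.0555, -0.0555, 0)
  M3 = (-0.0555, -0.0555, 0)
rvec = (0.5941, 0.0054, -0.2313), |rvec| = θ = 0.63756 rad = 36.530°
Rodrigues: sinθ=0.59524, 1−cosθ=0.19645; R = I + sinθ·[k]× + (1−cosθ)·[k]×²:
    [+0.97413 +0.21750 -0.06137]
    [-0.21440 +0.80356 -0.55527]
    [-0.07145 +0.55406 +0.82941]
t = (0.1518, 0.0622, 0.6037) m
M0: Pc = R·M0+t = (+0.10981, +0.11870, +0.63842); u = 532.4·(+0.10981)/0.63842 + 306.8 = 398.3722, v = 618.5·(+0.11870)/0.63842 + 241.1 = 356.0939
M1: Pc = R·M1+t = (+0.21794, +0.09490, +0.63048); u = 532.4·(+0.21794)/0.63048 + 306.8 = 490.8310, v = 618.5·(+0.09490)/0.63048 + 241.1 = 334.1950
M2: Pc = R·M2+t = (+0.19379, +0.00570, +0.56898); u = 532.4·(+0.19379)/0.56898 + 306.8 = 488.1328, v = 618.5·(+0.00570)/0.56898 + 241.1 = 247.2996
M3: Pc = R·M3+t = (+0.08566, +0.02950, +0.57692); u = 532.4·(+0.08566)/0.57692 + 306.8 = 385.8548, v = 618.5·(+0.02950)/0.57692 + 241.1 = 272.7276

c0=(398.37, 356.09) c1=(490.83, 334.20) c2=(488.13, 247.30) c3=(385.85, 272.73)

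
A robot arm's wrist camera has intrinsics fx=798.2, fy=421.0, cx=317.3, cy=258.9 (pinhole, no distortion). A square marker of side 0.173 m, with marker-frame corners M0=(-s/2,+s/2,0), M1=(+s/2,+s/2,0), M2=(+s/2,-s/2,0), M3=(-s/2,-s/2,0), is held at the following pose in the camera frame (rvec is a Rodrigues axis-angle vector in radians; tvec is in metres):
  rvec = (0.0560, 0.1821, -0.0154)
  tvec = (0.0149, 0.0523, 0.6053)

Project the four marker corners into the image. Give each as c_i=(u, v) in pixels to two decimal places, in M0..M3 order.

Intrinsics K: fx=798.2, fy=421.0, cx=317.3, cy=258.9
Marker side s = 0.173 m; corners in marker frame (Z=0):
  M0 = (-0.0865, +0.0865, 0)
  M1 = (+0.0865, +0.0865, 0)
  M2 = (+0.0865, -0.0865, 0)
  M3 = (-0.0865, -0.0865, 0)
rvec = (0.0560, 0.1821, -0.0154), |rvec| = θ = 0.19114 rad = 10.951°
Rodrigues: sinθ=0.18998, 1−cosθ=0.01821; R = I + sinθ·[k]× + (1−cosθ)·[k]×²:
    [+0.98335 +0.02039 +0.18056]
    [-0.01022 +0.99832 -0.05706]
    [-0.18142 +0.05426 +0.98191]
t = (0.0149, 0.0523, 0.6053) m
M0: Pc = R·M0+t = (-0.06840, +0.13954, +0.62569); u = 798.2·(-0.06840)/0.62569 + 317.3 = 230.0457, v = 421.0·(+0.13954)/0.62569 + 258.9 = 352.7902
M1: Pc = R·M1+t = (+0.10172, +0.13777, +0.59430); u = 798.2·(+0.10172)/0.59430 + 317.3 = 453.9242, v = 421.0·(+0.13777)/0.59430 + 258.9 = 356.4959
M2: Pc = R·M2+t = (+0.09820, -0.03494, +0.58491); u = 798.2·(+0.09820)/0.58491 + 317.3 = 451.3032, v = 421.0·(-0.03494)/0.58491 + 258.9 = 233.7522
M3: Pc = R·M3+t = (-0.07192, -0.03317, +0.61630); u = 798.2·(-0.07192)/0.61630 + 317.3 = 224.1481, v = 421.0·(-0.03317)/0.61630 + 258.9 = 236.2411

c0=(230.05, 352.79) c1=(453.92, 356.50) c2=(451.30, 233.75) c3=(224.15, 236.24)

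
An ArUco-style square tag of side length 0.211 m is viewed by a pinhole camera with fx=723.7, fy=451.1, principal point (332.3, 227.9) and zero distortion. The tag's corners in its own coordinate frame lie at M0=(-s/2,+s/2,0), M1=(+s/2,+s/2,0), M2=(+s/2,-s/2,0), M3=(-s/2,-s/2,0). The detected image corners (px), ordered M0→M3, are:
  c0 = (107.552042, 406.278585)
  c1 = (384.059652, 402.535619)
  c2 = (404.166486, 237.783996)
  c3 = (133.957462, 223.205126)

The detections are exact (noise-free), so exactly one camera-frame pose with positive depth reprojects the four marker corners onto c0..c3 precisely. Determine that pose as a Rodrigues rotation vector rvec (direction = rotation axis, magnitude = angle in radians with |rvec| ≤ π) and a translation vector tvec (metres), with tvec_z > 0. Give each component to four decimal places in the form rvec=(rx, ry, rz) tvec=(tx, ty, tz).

Intrinsics K: fx=723.7, fy=451.1, cx=332.3, cy=227.9
Marker side s = 0.211 m; corners in marker frame (Z=0):
  M0 = (-0.1055, +0.1055, 0)
  M1 = (+0.1055, +0.1055, 0)
  M2 = (+0.1055, -0.1055, 0)
  M3 = (-0.1055, -0.1055, 0)
Detected image corners:
  c0 = (107.552042, 406.278585) px
  c1 = (384.059652, 402.535619) px
  c2 = (404.166486, 237.783996) px
  c3 = (133.957462, 223.205126) px
Planar DLT: solve 8×8 A·h = b for H (H[2,2]=1):
  H  [+1424.50096 -126.56069 +264.74508]
  H  [+185.14148 +800.80804 +316.98362]
  H  [+0.50137 -0.06655 +1.00000]
B = K⁻¹H; ‖b₁‖=1.815823, ‖b₂‖=1.815823; λ = 2/(‖b₁‖+‖b₂‖) = 0.550715, sign → tz>0 ⇒ λ=+0.550715
r₁ = λ·B[:,0] = (+0.95722,+0.08653,+0.27611); r₂ = λ·B[:,1] = (-0.07948,+0.99616,-0.03665)
r₃ = r₁×r₂ = (-0.27822,+0.01314,+0.96043); SVD([r₁ r₂ r₃]) → R = UVᵀ:
  R  [+0.95722 -0.07948 -0.27822]
  R  [+0.08653 +0.99616 +0.01314]
  R  [+0.27611 -0.03665 +0.96043]
t = (-0.05141, +0.10876, +0.55071) m
tr R = 2.913812; θ = arccos((tr R − 1)/2) = 0.294642 rad = 16.882°
axis k = ((R−Rᵀ)₃₂, (R−Rᵀ)₁₃, (R−Rᵀ)₂₁) / (2 sinθ) = (-0.085717, -0.954436, +0.285839)
rvec = θ·k = (-0.025256, -0.281217, +0.084220)

rvec=(-0.0253, -0.2812, 0.0842) tvec=(-0.0514, 0.1088, 0.5507)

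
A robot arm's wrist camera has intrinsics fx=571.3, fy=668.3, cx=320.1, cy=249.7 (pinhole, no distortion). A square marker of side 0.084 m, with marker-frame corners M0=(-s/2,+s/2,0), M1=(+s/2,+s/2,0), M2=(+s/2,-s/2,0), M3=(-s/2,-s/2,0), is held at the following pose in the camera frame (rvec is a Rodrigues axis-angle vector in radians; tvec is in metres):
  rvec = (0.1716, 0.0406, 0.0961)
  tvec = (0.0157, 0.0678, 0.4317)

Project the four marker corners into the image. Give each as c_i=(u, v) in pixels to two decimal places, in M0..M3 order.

c0=(281.26, 408.83) c1=(390.09, 422.50) c2=(402.92, 298.29) c3=(290.30, 284.94)

Intrinsics K: fx=571.3, fy=668.3, cx=320.1, cy=249.7
Marker side s = 0.084 m; corners in marker frame (Z=0):
  M0 = (-0.0420, +0.0420, 0)
  M1 = (+0.0420, +0.0420, 0)
  M2 = (+0.0420, -0.0420, 0)
  M3 = (-0.0420, -0.0420, 0)
rvec = (0.1716, 0.0406, 0.0961), |rvec| = θ = 0.20082 rad = 11.506°
Rodrigues: sinθ=0.19948, 1−cosθ=0.02010; R = I + sinθ·[k]× + (1−cosθ)·[k]×²:
    [+0.99458 -0.09198 +0.04855]
    [+0.09893 +0.98072 -0.16850]
    [-0.03211 +0.17239 +0.98450]
t = (0.0157, 0.0678, 0.4317) m
M0: Pc = R·M0+t = (-0.02994, +0.10484, +0.44029); u = 571.3·(-0.02994)/0.44029 + 320.1 = 281.2570, v = 668.3·(+0.10484)/0.44029 + 249.7 = 408.8262
M1: Pc = R·M1+t = (+0.05361, +0.11315, +0.43759); u = 571.3·(+0.05361)/0.43759 + 320.1 = 390.0893, v = 668.3·(+0.11315)/0.43759 + 249.7 = 422.4981
M2: Pc = R·M2+t = (+0.06134, +0.03076, +0.42311); u = 571.3·(+0.06134)/0.42311 + 320.1 = 402.9175, v = 668.3·(+0.03076)/0.42311 + 249.7 = 298.2923
M3: Pc = R·M3+t = (-0.02221, +0.02245, +0.42581); u = 571.3·(-0.02221)/0.42581 + 320.1 = 290.3027, v = 668.3·(+0.02245)/0.42581 + 249.7 = 284.9423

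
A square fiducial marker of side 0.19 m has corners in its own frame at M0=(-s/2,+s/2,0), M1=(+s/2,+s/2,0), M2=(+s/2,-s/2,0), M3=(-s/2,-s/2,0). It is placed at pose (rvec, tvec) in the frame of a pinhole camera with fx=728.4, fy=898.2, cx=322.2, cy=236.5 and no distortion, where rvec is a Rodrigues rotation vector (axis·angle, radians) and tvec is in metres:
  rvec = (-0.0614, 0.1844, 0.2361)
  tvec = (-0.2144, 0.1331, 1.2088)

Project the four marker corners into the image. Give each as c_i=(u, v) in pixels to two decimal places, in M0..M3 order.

Intrinsics K: fx=728.4, fy=898.2, cx=322.2, cy=236.5
Marker side s = 0.19 m; corners in marker frame (Z=0):
  M0 = (-0.0950, +0.0950, 0)
  M1 = (+0.0950, +0.0950, 0)
  M2 = (+0.0950, -0.0950, 0)
  M3 = (-0.0950, -0.0950, 0)
rvec = (-0.0614, 0.1844, 0.2361), |rvec| = θ = 0.30580 rad = 17.521°
Rodrigues: sinθ=0.30106, 1−cosθ=0.04640; R = I + sinθ·[k]× + (1−cosθ)·[k]×²:
    [+0.95548 -0.23805 +0.17435]
    [+0.22682 +0.97047 +0.08205]
    [-0.18873 -0.03885 +0.98126]
t = (-0.2144, 0.1331, 1.2088) m
M0: Pc = R·M0+t = (-0.32779, +0.20375, +1.22304); u = 728.4·(-0.32779)/1.22304 + 322.2 = 126.9823, v = 898.2·(+0.20375)/1.22304 + 236.5 = 386.1320
M1: Pc = R·M1+t = (-0.14625, +0.24684, +1.18718); u = 728.4·(-0.14625)/1.18718 + 322.2 = 232.4707, v = 898.2·(+0.24684)/1.18718 + 236.5 = 423.2572
M2: Pc = R·M2+t = (-0.10101, +0.06245, +1.19456); u = 728.4·(-0.10101)/1.19456 + 322.2 = 260.6049, v = 898.2·(+0.06245)/1.19456 + 236.5 = 283.4588
M3: Pc = R·M3+t = (-0.28255, +0.01936, +1.23042); u = 728.4·(-0.28255)/1.23042 + 322.2 = 154.9294, v = 898.2·(+0.01936)/1.23042 + 236.5 = 250.6305

c0=(126.98, 386.13) c1=(232.47, 423.26) c2=(260.60, 283.46) c3=(154.93, 250.63)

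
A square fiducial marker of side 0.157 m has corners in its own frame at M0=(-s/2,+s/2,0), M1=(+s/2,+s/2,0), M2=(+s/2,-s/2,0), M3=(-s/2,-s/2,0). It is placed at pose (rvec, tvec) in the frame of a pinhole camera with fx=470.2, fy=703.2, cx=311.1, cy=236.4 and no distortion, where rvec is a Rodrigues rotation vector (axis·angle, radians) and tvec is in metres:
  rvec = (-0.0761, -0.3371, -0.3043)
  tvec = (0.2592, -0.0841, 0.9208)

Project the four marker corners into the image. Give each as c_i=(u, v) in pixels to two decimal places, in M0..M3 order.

c0=(423.15, 246.38) c1=(487.06, 213.00) c2=(462.56, 102.38) c3=(397.47, 129.10)

Intrinsics K: fx=470.2, fy=703.2, cx=311.1, cy=236.4
Marker side s = 0.157 m; corners in marker frame (Z=0):
  M0 = (-0.0785, +0.0785, 0)
  M1 = (+0.0785, +0.0785, 0)
  M2 = (+0.0785, -0.0785, 0)
  M3 = (-0.0785, -0.0785, 0)
rvec = (-0.0761, -0.3371, -0.3043), |rvec| = θ = 0.46046 rad = 26.383°
Rodrigues: sinθ=0.44436, 1−cosθ=0.10415; R = I + sinθ·[k]× + (1−cosθ)·[k]×²:
    [+0.89869 +0.30626 -0.31394]
    [-0.28106 +0.95167 +0.12383]
    [+0.33669 -0.02305 +0.94133]
t = (0.2592, -0.0841, 0.9208) m
M0: Pc = R·M0+t = (+0.21269, +0.01267, +0.89256); u = 470.2·(+0.21269)/0.89256 + 311.1 = 423.1471, v = 703.2·(+0.01267)/0.89256 + 236.4 = 246.3813
M1: Pc = R·M1+t = (+0.35379, -0.03146, +0.94542); u = 470.2·(+0.35379)/0.94542 + 311.1 = 487.0550, v = 703.2·(-0.03146)/0.94542 + 236.4 = 213.0023
M2: Pc = R·M2+t = (+0.30571, -0.18087, +0.94904); u = 470.2·(+0.30571)/0.94904 + 311.1 = 462.5614, v = 703.2·(-0.18087)/0.94904 + 236.4 = 102.3833
M3: Pc = R·M3+t = (+0.16461, -0.13674, +0.89618); u = 470.2·(+0.16461)/0.89618 + 311.1 = 397.4668, v = 703.2·(-0.13674)/0.89618 + 236.4 = 129.1027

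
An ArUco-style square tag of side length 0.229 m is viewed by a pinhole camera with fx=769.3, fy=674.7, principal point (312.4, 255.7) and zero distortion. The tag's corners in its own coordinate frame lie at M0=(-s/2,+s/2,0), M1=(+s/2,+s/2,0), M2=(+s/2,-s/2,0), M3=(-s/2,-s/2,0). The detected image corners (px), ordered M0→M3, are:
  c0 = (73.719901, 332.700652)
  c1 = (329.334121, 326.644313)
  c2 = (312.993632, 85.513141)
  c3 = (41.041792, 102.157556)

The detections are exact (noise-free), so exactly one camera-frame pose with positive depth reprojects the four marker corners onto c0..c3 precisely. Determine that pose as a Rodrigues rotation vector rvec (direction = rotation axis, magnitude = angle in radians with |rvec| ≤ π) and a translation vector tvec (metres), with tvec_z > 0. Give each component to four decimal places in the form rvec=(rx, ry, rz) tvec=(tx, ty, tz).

Intrinsics K: fx=769.3, fy=674.7, cx=312.4, cy=255.7
Marker side s = 0.229 m; corners in marker frame (Z=0):
  M0 = (-0.1145, +0.1145, 0)
  M1 = (+0.1145, +0.1145, 0)
  M2 = (+0.1145, -0.1145, 0)
  M3 = (-0.1145, -0.1145, 0)
Detected image corners:
  c0 = (73.719901, 332.700652) px
  c1 = (329.334121, 326.644313) px
  c2 = (312.993632, 85.513141) px
  c3 = (41.041792, 102.157556) px
Planar DLT: solve 8×8 A·h = b for H (H[2,2]=1):
  H  [+1116.22802 +162.16731 +186.92382]
  H  [-87.38992 +1090.23073 +215.75261]
  H  [-0.18222 +0.28739 +1.00000]
B = K⁻¹H; ‖b₁‖=1.537000, ‖b₂‖=1.537000; λ = 2/(‖b₁‖+‖b₂‖) = 0.650618, sign → tz>0 ⇒ λ=+0.650618
r₁ = λ·B[:,0] = (+0.99217,-0.03934,-0.11856); r₂ = λ·B[:,1] = (+0.06122,+0.98045,+0.18698)
r₃ = r₁×r₂ = (+0.10888,-0.19278,+0.97518); SVD([r₁ r₂ r₃]) → R = UVᵀ:
  R  [+0.99217 +0.06122 +0.10888]
  R  [-0.03934 +0.98045 -0.19278]
  R  [-0.11856 +0.18698 +0.97518]
t = (-0.10612, -0.03852, +0.65062) m
tr R = 2.947805; θ = arccos((tr R − 1)/2) = 0.228963 rad = 13.119°
axis k = ((R−Rᵀ)₃₂, (R−Rᵀ)₁₃, (R−Rᵀ)₂₁) / (2 sinθ) = (+0.836594, +0.501035, -0.221527)
rvec = θ·k = (+0.191549, +0.114718, -0.050721)

rvec=(0.1915, 0.1147, -0.0507) tvec=(-0.1061, -0.0385, 0.6506)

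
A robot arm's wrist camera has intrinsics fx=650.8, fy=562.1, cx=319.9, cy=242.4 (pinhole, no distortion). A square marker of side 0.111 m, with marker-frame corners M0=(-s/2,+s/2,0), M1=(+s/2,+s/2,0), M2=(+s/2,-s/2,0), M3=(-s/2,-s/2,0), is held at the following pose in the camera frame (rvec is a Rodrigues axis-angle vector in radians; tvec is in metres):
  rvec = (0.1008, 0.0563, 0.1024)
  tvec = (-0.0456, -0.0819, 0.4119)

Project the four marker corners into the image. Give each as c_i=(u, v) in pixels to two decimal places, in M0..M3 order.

Intrinsics K: fx=650.8, fy=562.1, cx=319.9, cy=242.4
Marker side s = 0.111 m; corners in marker frame (Z=0):
  M0 = (-0.0555, +0.0555, 0)
  M1 = (+0.0555, +0.0555, 0)
  M2 = (+0.0555, -0.0555, 0)
  M3 = (-0.0555, -0.0555, 0)
rvec = (0.1008, 0.0563, 0.1024), |rvec| = θ = 0.15432 rad = 8.842°
Rodrigues: sinθ=0.15371, 1−cosθ=0.01188; R = I + sinθ·[k]× + (1−cosθ)·[k]×²:
    [+0.99319 -0.09916 +0.06123]
    [+0.10483 +0.98970 -0.09752]
    [-0.05093 +0.10328 +0.99335]
t = (-0.0456, -0.0819, 0.4119) m
M0: Pc = R·M0+t = (-0.10623, -0.03279, +0.42046); u = 650.8·(-0.10623)/0.42046 + 319.9 = 155.4808, v = 562.1·(-0.03279)/0.42046 + 242.4 = 198.5644
M1: Pc = R·M1+t = (+0.00402, -0.02115, +0.41481); u = 650.8·(+0.00402)/0.41481 + 319.9 = 326.2044, v = 562.1·(-0.02115)/0.41481 + 242.4 = 213.7344
M2: Pc = R·M2+t = (+0.01503, -0.13101, +0.40334); u = 650.8·(+0.01503)/0.40334 + 319.9 = 344.1436, v = 562.1·(-0.13101)/0.40334 + 242.4 = 59.8230
M3: Pc = R·M3+t = (-0.09522, -0.14265, +0.40899); u = 650.8·(-0.09522)/0.40899 + 319.9 = 168.3868, v = 562.1·(-0.14265)/0.40899 + 242.4 = 46.3550

c0=(155.48, 198.56) c1=(326.20, 213.73) c2=(344.14, 59.82) c3=(168.39, 46.35)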